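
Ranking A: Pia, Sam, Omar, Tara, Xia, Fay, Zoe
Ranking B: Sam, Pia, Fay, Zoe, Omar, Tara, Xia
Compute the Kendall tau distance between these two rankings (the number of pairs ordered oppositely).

Assign each item its position (1..7) in the first ordering, then rewrite the second ordering as that position sequence:
positions: Pia→1, Sam→2, Omar→3, Tara→4, Xia→5, Fay→6, Zoe→7
second ordering as positions: [2, 1, 6, 7, 3, 4, 5]
Discordant pairs = inversions in this position sequence.
2: 1 → 1
1: 0
6: 3, 4, 5 → 3
7: 3, 4, 5 → 3
3: 0
4: 0
5: 0
Total: 1 + 0 + 3 + 3 + 0 + 0 + 0 = 7

There are 7 discordant pairs.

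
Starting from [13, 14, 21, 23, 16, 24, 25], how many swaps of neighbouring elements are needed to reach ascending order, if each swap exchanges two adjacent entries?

2 swaps

The minimum number of adjacent swaps to sort an array equals its inversion count, since every such swap removes exactly one inversion.
Count inversions — for each element, later elements that are smaller:
13: none → 0
14: none → 0
21: 16 → 1
23: 16 → 1
16: none → 0
24: none → 0
25: none → 0
Total inversions: 0 + 0 + 1 + 1 + 0 + 0 + 0 = 2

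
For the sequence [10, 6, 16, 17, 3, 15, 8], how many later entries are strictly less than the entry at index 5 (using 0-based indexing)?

1 such element

The element at index 5 is 15.
Elements after it: 8
Those smaller than 15: 8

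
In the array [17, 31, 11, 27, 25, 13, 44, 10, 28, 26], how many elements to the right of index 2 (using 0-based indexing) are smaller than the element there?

The element at index 2 is 11.
Elements after it: 27, 25, 13, 44, 10, 28, 26
Those smaller than 11: 10

1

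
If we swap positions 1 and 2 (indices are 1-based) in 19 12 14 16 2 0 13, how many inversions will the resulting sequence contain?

14

Positions 1 and 2 hold 19 and 12; after swapping, the array is [12, 19, 14, 16, 2, 0, 13].
For each element, count later entries that are smaller:
12: 2
19: 5
14: 3
16: 3
2: 1
0: 0
13: 0
Sum: 2 + 5 + 3 + 3 + 1 + 0 + 0 = 14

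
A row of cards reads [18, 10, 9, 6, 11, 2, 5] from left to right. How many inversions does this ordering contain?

Sweep left to right; for each value list the smaller values that follow it:
18 → 10, 9, 6, 11, 2, 5 → 6
10 → 9, 6, 2, 5 → 4
9 → 6, 2, 5 → 3
6 → 2, 5 → 2
11 → 2, 5 → 2
2 → none → 0
5 → none → 0
Sum: 6 + 4 + 3 + 2 + 2 + 0 + 0 = 17

17 out-of-order pairs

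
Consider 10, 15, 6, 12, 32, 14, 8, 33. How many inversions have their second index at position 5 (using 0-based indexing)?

2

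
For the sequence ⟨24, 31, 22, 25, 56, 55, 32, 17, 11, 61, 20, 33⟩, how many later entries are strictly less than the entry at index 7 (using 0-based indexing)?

1 such element

The element at index 7 is 17.
Elements after it: 11, 61, 20, 33
Those smaller than 17: 11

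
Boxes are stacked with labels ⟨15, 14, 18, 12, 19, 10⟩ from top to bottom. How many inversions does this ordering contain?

9

Inversion pairs (indices are 1-based):
(1,2): 15 > 14
(1,4): 15 > 12
(1,6): 15 > 10
(2,4): 14 > 12
(2,6): 14 > 10
(3,4): 18 > 12
(3,6): 18 > 10
(4,6): 12 > 10
(5,6): 19 > 10
That's 9 pairs.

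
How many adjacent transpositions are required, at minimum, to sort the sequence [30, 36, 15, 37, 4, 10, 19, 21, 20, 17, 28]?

There are 29 swaps.

The minimum number of adjacent swaps to sort an array equals its inversion count, since every such swap removes exactly one inversion.
Count inversions — for each element, later elements that are smaller:
30: 15, 4, 10, 19, 21, 20, 17, 28 → 8
36: 15, 4, 10, 19, 21, 20, 17, 28 → 8
15: 4, 10 → 2
37: 4, 10, 19, 21, 20, 17, 28 → 7
4: none → 0
10: none → 0
19: 17 → 1
21: 20, 17 → 2
20: 17 → 1
17: none → 0
28: none → 0
Total inversions: 8 + 8 + 2 + 7 + 0 + 0 + 1 + 2 + 1 + 0 + 0 = 29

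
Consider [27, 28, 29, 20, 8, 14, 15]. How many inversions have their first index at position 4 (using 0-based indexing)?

The element at index 4 is 8.
Elements after it: 14, 15
None of them are smaller than 8.

0 such elements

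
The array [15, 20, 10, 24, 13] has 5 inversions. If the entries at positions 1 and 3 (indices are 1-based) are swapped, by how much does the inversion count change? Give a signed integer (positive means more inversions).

-1

Positions 1 and 3 hold 15 and 10; after swapping, the array is [10, 20, 15, 24, 13].
For each element, count later entries that are smaller:
10: 0
20: 2
15: 1
24: 1
13: 0
Sum: 0 + 2 + 1 + 1 + 0 = 4
Change: 4 − 5 = -1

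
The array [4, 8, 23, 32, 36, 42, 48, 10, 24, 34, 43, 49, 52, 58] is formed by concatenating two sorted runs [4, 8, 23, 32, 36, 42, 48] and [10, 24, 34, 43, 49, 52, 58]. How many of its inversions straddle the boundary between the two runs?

Split inversions: 13

For each element r of the right run, count left-run elements greater than r:
r = 10: 23, 32, 36, 42, 48 → 5
r = 24: 32, 36, 42, 48 → 4
r = 34: 36, 42, 48 → 3
r = 43: 48 → 1
r = 49: none → 0
r = 52: none → 0
r = 58: none → 0
Cross-inversions: 5 + 4 + 3 + 1 + 0 + 0 + 0 = 13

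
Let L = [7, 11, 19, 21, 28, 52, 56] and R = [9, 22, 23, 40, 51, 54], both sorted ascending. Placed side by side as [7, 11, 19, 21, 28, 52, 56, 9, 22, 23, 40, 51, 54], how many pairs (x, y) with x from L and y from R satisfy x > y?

Take each right-half value and tally the left-half values above it:
r = 9: 11, 19, 21, 28, 52, 56 → 6
r = 22: 28, 52, 56 → 3
r = 23: 28, 52, 56 → 3
r = 40: 52, 56 → 2
r = 51: 52, 56 → 2
r = 54: 56 → 1
Cross-inversions: 6 + 3 + 3 + 2 + 2 + 1 = 17

17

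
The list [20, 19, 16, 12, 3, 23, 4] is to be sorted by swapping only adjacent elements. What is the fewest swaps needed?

15

Each adjacent swap fixes exactly one inversion, so the minimum swap count equals the number of inversions.
Count inversions — for each element, later elements that are smaller:
20: 19, 16, 12, 3, 4 → 5
19: 16, 12, 3, 4 → 4
16: 12, 3, 4 → 3
12: 3, 4 → 2
3: none → 0
23: 4 → 1
4: none → 0
Total inversions: 5 + 4 + 3 + 2 + 0 + 1 + 0 = 15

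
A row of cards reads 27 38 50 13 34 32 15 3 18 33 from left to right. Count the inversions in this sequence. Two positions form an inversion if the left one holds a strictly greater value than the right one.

For each element, count later entries that are smaller:
27 → 13, 15, 3, 18 → 4
38 → 13, 34, 32, 15, 3, 18, 33 → 7
50 → 13, 34, 32, 15, 3, 18, 33 → 7
13 → 3 → 1
34 → 32, 15, 3, 18, 33 → 5
32 → 15, 3, 18 → 3
15 → 3 → 1
3 → none → 0
18 → none → 0
33 → none → 0
Sum: 4 + 7 + 7 + 1 + 5 + 3 + 1 + 0 + 0 + 0 = 28

Out-of-order pairs: 28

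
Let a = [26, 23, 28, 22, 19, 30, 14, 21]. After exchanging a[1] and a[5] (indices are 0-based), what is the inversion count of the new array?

Positions 1 and 5 hold 23 and 30; after swapping, the array is [26, 30, 28, 22, 19, 23, 14, 21].
Sweep left to right; for each value list the smaller values that follow it:
26 → 22, 19, 23, 14, 21 → 5
30 → 28, 22, 19, 23, 14, 21 → 6
28 → 22, 19, 23, 14, 21 → 5
22 → 19, 14, 21 → 3
19 → 14 → 1
23 → 14, 21 → 2
14 → none → 0
21 → none → 0
Sum: 5 + 6 + 5 + 3 + 1 + 2 + 0 + 0 = 22

22 inversions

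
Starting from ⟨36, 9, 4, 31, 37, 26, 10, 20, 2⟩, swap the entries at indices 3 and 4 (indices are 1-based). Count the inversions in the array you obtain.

24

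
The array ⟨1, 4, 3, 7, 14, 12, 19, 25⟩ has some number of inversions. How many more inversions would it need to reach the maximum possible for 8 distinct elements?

Maximum inversions for 8 distinct elements is C(8, 2) = 8·7/2 = 28.
Current inversions — for each element, count later smaller elements:
1: 0
4: 1
3: 0
7: 0
14: 1
12: 0
19: 0
25: 0
Current total: 0 + 1 + 0 + 0 + 1 + 0 + 0 + 0 = 2
Shortfall: 28 − 2 = 26

26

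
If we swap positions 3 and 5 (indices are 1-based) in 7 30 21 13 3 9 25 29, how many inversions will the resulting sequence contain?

9 inversions

Positions 3 and 5 hold 21 and 3; after swapping, the array is [7, 30, 3, 13, 21, 9, 25, 29].
Element-by-element contributions:
7 → 3 → 1
30 → 3, 13, 21, 9, 25, 29 → 6
3 → none → 0
13 → 9 → 1
21 → 9 → 1
9 → none → 0
25 → none → 0
29 → none → 0
Sum: 1 + 6 + 0 + 1 + 1 + 0 + 0 + 0 = 9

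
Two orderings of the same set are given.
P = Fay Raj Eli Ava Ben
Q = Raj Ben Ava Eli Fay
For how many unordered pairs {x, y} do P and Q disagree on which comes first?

7

Assign each item its position (1..5) in the first ordering, then rewrite the second ordering as that position sequence:
positions: Fay→1, Raj→2, Eli→3, Ava→4, Ben→5
second ordering as positions: [2, 5, 4, 3, 1]
Discordant pairs = inversions in this position sequence.
2: 1 → 1
5: 4, 3, 1 → 3
4: 3, 1 → 2
3: 1 → 1
1: 0
Total: 1 + 3 + 2 + 1 + 0 = 7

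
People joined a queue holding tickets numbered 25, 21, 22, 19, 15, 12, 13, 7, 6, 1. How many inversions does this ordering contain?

Inversions: 43

Element-by-element contributions:
25: 9
21: 7
22: 7
19: 6
15: 5
12: 3
13: 3
7: 2
6: 1
1: 0
Sum: 9 + 7 + 7 + 6 + 5 + 3 + 3 + 2 + 1 + 0 = 43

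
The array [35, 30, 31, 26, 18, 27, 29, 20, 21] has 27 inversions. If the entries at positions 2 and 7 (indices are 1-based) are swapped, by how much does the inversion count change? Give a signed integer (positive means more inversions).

-1

Positions 2 and 7 hold 30 and 29; after swapping, the array is [35, 29, 31, 26, 18, 27, 30, 20, 21].
Sweep left to right; for each value list the smaller values that follow it:
35 → 29, 31, 26, 18, 27, 30, 20, 21 → 8
29 → 26, 18, 27, 20, 21 → 5
31 → 26, 18, 27, 30, 20, 21 → 6
26 → 18, 20, 21 → 3
18 → none → 0
27 → 20, 21 → 2
30 → 20, 21 → 2
20 → none → 0
21 → none → 0
Sum: 8 + 5 + 6 + 3 + 0 + 2 + 2 + 0 + 0 = 26
Change: 26 − 27 = -1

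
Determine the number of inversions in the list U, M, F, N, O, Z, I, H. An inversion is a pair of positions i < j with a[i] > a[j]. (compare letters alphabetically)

Count, for each position, how many later elements it exceeds:
U: 6
M: 3
F: 0
N: 2
O: 2
Z: 2
I: 1
H: 0
Sum: 6 + 3 + 0 + 2 + 2 + 2 + 1 + 0 = 16

16 inversions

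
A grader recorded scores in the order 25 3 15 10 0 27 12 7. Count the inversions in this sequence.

For each element, count later entries that are smaller:
25 → 3, 15, 10, 0, 12, 7 → 6
3 → 0 → 1
15 → 10, 0, 12, 7 → 4
10 → 0, 7 → 2
0 → none → 0
27 → 12, 7 → 2
12 → 7 → 1
7 → none → 0
Sum: 6 + 1 + 4 + 2 + 0 + 2 + 1 + 0 = 16

Inversions: 16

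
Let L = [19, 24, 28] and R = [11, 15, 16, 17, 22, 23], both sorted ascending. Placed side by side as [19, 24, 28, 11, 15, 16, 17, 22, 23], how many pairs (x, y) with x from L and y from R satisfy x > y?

Take each right-half value and tally the left-half values above it:
r = 11: 19, 24, 28 → 3
r = 15: 19, 24, 28 → 3
r = 16: 19, 24, 28 → 3
r = 17: 19, 24, 28 → 3
r = 22: 24, 28 → 2
r = 23: 24, 28 → 2
Cross-inversions: 3 + 3 + 3 + 3 + 2 + 2 = 16

16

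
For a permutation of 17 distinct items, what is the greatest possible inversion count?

136

A reversed (strictly descending) arrangement makes every pair an inversion, giving C(17, 2) inversions.
C(17, 2) = 17·16/2 = 136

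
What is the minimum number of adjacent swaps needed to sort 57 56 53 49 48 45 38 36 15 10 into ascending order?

45 swaps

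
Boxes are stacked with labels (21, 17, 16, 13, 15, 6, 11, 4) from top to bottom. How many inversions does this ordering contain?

26

Element-by-element contributions:
21: 7
17: 6
16: 5
13: 3
15: 3
6: 1
11: 1
4: 0
Sum: 7 + 6 + 5 + 3 + 3 + 1 + 1 + 0 = 26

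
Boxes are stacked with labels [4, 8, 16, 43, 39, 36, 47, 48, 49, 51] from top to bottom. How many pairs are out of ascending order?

Sweep left to right; for each value list the smaller values that follow it:
4 → none → 0
8 → none → 0
16 → none → 0
43 → 39, 36 → 2
39 → 36 → 1
36 → none → 0
47 → none → 0
48 → none → 0
49 → none → 0
51 → none → 0
Sum: 0 + 0 + 0 + 2 + 1 + 0 + 0 + 0 + 0 + 0 = 3

3 inversions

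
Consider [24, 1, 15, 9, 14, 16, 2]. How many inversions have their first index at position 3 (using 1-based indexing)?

3

The element at index 3 is 15.
Elements after it: 9, 14, 16, 2
Those smaller than 15: 9, 14, 2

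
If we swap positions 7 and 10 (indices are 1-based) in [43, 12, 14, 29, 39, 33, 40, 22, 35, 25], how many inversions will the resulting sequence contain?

18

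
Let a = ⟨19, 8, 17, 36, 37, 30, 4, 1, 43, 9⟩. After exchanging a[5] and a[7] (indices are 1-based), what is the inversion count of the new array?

Positions 5 and 7 hold 37 and 4; after swapping, the array is [19, 8, 17, 36, 4, 30, 37, 1, 43, 9].
Count, for each position, how many later elements it exceeds:
19 → 8, 17, 4, 1, 9 → 5
8 → 4, 1 → 2
17 → 4, 1, 9 → 3
36 → 4, 30, 1, 9 → 4
4 → 1 → 1
30 → 1, 9 → 2
37 → 1, 9 → 2
1 → none → 0
43 → 9 → 1
9 → none → 0
Sum: 5 + 2 + 3 + 4 + 1 + 2 + 2 + 0 + 1 + 0 = 20

20 inversions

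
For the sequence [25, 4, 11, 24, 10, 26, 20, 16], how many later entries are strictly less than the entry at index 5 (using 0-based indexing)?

2

The element at index 5 is 26.
Elements after it: 20, 16
Those smaller than 26: 20, 16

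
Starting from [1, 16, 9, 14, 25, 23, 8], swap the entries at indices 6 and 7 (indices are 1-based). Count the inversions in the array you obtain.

7

Positions 6 and 7 hold 23 and 8; after swapping, the array is [1, 16, 9, 14, 25, 8, 23].
Sweep left to right; for each value list the smaller values that follow it:
1 → none → 0
16 → 9, 14, 8 → 3
9 → 8 → 1
14 → 8 → 1
25 → 8, 23 → 2
8 → none → 0
23 → none → 0
Sum: 0 + 3 + 1 + 1 + 2 + 0 + 0 = 7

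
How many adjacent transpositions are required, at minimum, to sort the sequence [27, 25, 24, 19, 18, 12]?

There are 15 swaps.

Each adjacent swap fixes exactly one inversion, so the minimum swap count equals the number of inversions.
Count inversions — for each element, later elements that are smaller:
27: 25, 24, 19, 18, 12 → 5
25: 24, 19, 18, 12 → 4
24: 19, 18, 12 → 3
19: 18, 12 → 2
18: 12 → 1
12: none → 0
Total inversions: 5 + 4 + 3 + 2 + 1 + 0 = 15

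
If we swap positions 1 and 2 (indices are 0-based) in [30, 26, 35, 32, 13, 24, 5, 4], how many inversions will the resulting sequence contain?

There are 24 inversions.

Positions 1 and 2 hold 26 and 35; after swapping, the array is [30, 35, 26, 32, 13, 24, 5, 4].
Sweep left to right; for each value list the smaller values that follow it:
30: 5
35: 6
26: 4
32: 4
13: 2
24: 2
5: 1
4: 0
Sum: 5 + 6 + 4 + 4 + 2 + 2 + 1 + 0 = 24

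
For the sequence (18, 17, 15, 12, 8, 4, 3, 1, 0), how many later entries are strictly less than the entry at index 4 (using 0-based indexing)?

4 such elements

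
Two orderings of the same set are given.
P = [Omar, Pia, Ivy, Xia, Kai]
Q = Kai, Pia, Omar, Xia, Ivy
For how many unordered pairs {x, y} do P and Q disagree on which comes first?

6 disagreeing pairs

Assign each item its position (1..5) in the first ordering, then rewrite the second ordering as that position sequence:
positions: Omar→1, Pia→2, Ivy→3, Xia→4, Kai→5
second ordering as positions: [5, 2, 1, 4, 3]
Discordant pairs = inversions in this position sequence.
5: 2, 1, 4, 3 → 4
2: 1 → 1
1: 0
4: 3 → 1
3: 0
Total: 4 + 1 + 0 + 1 + 0 = 6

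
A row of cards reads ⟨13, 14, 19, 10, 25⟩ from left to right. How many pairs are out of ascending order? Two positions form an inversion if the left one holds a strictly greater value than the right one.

Listing every pair i<j with a[i]>a[j] (using 0-based positions):
(0,3): 13 > 10
(1,3): 14 > 10
(2,3): 19 > 10
That's 3 pairs.

3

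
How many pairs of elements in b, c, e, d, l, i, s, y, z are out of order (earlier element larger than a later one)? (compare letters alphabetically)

2

Sweep left to right; for each value list the smaller values that follow it:
b: 0
c: 0
e: 1
d: 0
l: 1
i: 0
s: 0
y: 0
z: 0
Sum: 0 + 0 + 1 + 0 + 1 + 0 + 0 + 0 + 0 = 2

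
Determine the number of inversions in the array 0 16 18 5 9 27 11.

Out-of-order index pairs (0-indexed):
(1,3): 16 > 5
(1,4): 16 > 9
(1,6): 16 > 11
(2,3): 18 > 5
(2,4): 18 > 9
(2,6): 18 > 11
(5,6): 27 > 11
That's 7 pairs.

7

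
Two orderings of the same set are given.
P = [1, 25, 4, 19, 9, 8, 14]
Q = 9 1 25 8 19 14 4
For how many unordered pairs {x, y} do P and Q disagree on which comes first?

There are 8 disagreeing pairs.

Assign each item its position (1..7) in the first ordering, then rewrite the second ordering as that position sequence:
positions: 1→1, 25→2, 4→3, 19→4, 9→5, 8→6, 14→7
second ordering as positions: [5, 1, 2, 6, 4, 7, 3]
Discordant pairs = inversions in this position sequence.
5: 1, 2, 4, 3 → 4
1: 0
2: 0
6: 4, 3 → 2
4: 3 → 1
7: 3 → 1
3: 0
Total: 4 + 0 + 0 + 2 + 1 + 1 + 0 = 8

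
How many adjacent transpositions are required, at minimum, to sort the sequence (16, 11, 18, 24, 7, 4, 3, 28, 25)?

Each adjacent swap fixes exactly one inversion, so the minimum swap count equals the number of inversions.
Count inversions — for each element, later elements that are smaller:
16: 11, 7, 4, 3 → 4
11: 7, 4, 3 → 3
18: 7, 4, 3 → 3
24: 7, 4, 3 → 3
7: 4, 3 → 2
4: 3 → 1
3: none → 0
28: 25 → 1
25: none → 0
Total inversions: 4 + 3 + 3 + 3 + 2 + 1 + 0 + 1 + 0 = 17

17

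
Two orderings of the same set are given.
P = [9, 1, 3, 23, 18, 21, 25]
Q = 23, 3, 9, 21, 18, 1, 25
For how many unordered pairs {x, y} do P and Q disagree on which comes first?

Assign each item its position (1..7) in the first ordering, then rewrite the second ordering as that position sequence:
positions: 9→1, 1→2, 3→3, 23→4, 18→5, 21→6, 25→7
second ordering as positions: [4, 3, 1, 6, 5, 2, 7]
Discordant pairs = inversions in this position sequence.
4: 3, 1, 2 → 3
3: 1, 2 → 2
1: 0
6: 5, 2 → 2
5: 2 → 1
2: 0
7: 0
Total: 3 + 2 + 0 + 2 + 1 + 0 + 0 = 8

8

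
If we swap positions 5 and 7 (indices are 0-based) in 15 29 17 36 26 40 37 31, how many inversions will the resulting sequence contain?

Positions 5 and 7 hold 40 and 31; after swapping, the array is [15, 29, 17, 36, 26, 31, 37, 40].
Sweep left to right; for each value list the smaller values that follow it:
15 → none → 0
29 → 17, 26 → 2
17 → none → 0
36 → 26, 31 → 2
26 → none → 0
31 → none → 0
37 → none → 0
40 → none → 0
Sum: 0 + 2 + 0 + 2 + 0 + 0 + 0 + 0 = 4

4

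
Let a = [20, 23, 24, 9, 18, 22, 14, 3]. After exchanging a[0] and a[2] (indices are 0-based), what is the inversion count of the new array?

Positions 0 and 2 hold 20 and 24; after swapping, the array is [24, 23, 20, 9, 18, 22, 14, 3].
Sweep left to right; for each value list the smaller values that follow it:
24 → 23, 20, 9, 18, 22, 14, 3 → 7
23 → 20, 9, 18, 22, 14, 3 → 6
20 → 9, 18, 14, 3 → 4
9 → 3 → 1
18 → 14, 3 → 2
22 → 14, 3 → 2
14 → 3 → 1
3 → none → 0
Sum: 7 + 6 + 4 + 1 + 2 + 2 + 1 + 0 = 23

There are 23 inversions.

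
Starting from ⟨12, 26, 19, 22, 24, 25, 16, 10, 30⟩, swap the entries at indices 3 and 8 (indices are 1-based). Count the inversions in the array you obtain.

Positions 3 and 8 hold 19 and 10; after swapping, the array is [12, 26, 10, 22, 24, 25, 16, 19, 30].
For each element, count later entries that are smaller:
12 → 10 → 1
26 → 10, 22, 24, 25, 16, 19 → 6
10 → none → 0
22 → 16, 19 → 2
24 → 16, 19 → 2
25 → 16, 19 → 2
16 → none → 0
19 → none → 0
30 → none → 0
Sum: 1 + 6 + 0 + 2 + 2 + 2 + 0 + 0 + 0 = 13

Inversions: 13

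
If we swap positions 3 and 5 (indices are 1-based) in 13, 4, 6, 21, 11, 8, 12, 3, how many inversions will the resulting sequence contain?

17

Positions 3 and 5 hold 6 and 11; after swapping, the array is [13, 4, 11, 21, 6, 8, 12, 3].
Count, for each position, how many later elements it exceeds:
13 → 4, 11, 6, 8, 12, 3 → 6
4 → 3 → 1
11 → 6, 8, 3 → 3
21 → 6, 8, 12, 3 → 4
6 → 3 → 1
8 → 3 → 1
12 → 3 → 1
3 → none → 0
Sum: 6 + 1 + 3 + 4 + 1 + 1 + 1 + 0 = 17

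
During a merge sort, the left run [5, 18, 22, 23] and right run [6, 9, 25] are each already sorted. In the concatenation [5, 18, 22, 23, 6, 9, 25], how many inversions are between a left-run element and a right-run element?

6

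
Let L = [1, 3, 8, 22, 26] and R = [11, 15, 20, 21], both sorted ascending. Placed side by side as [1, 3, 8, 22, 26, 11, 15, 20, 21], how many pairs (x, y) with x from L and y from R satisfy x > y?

There are 8 cross-inversions.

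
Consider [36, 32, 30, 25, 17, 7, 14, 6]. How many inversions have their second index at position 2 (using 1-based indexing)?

The element at index 2 is 32.
Elements before it: 36
Those larger than 32: 36

1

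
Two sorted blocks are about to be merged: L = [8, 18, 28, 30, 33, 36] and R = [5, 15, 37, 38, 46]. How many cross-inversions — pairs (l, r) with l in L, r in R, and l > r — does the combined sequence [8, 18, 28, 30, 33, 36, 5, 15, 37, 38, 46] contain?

11

For each element r of the right run, count left-run elements greater than r:
r = 5: 8, 18, 28, 30, 33, 36 → 6
r = 15: 18, 28, 30, 33, 36 → 5
r = 37: none → 0
r = 38: none → 0
r = 46: none → 0
Cross-inversions: 6 + 5 + 0 + 0 + 0 = 11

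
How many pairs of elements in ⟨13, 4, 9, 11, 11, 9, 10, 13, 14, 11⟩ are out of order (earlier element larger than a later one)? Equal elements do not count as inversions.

Sweep left to right; for each value list the smaller values that follow it:
13: 7
4: 0
9: 0
11: 2
11: 2
9: 0
10: 0
13: 1
14: 1
11: 0
Sum: 7 + 0 + 0 + 2 + 2 + 0 + 0 + 1 + 1 + 0 = 13

13 inversions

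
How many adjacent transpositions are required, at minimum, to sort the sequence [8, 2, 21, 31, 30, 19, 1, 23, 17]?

18

Minimum adjacent swaps = number of inversions (each swap of adjacent out-of-order elements removes one inversion and no swap can remove more).
Count inversions — for each element, later elements that are smaller:
8: 2, 1 → 2
2: 1 → 1
21: 19, 1, 17 → 3
31: 30, 19, 1, 23, 17 → 5
30: 19, 1, 23, 17 → 4
19: 1, 17 → 2
1: none → 0
23: 17 → 1
17: none → 0
Total inversions: 2 + 1 + 3 + 5 + 4 + 2 + 0 + 1 + 0 = 18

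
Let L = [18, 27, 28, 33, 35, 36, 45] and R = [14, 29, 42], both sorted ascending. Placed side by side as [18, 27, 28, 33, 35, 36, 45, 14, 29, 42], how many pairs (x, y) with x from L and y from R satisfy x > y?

12

For each element r of the right run, count left-run elements greater than r:
r = 14: 18, 27, 28, 33, 35, 36, 45 → 7
r = 29: 33, 35, 36, 45 → 4
r = 42: 45 → 1
Cross-inversions: 7 + 4 + 1 = 12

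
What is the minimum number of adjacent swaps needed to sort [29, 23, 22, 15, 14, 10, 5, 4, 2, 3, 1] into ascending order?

54

Each adjacent swap fixes exactly one inversion, so the minimum swap count equals the number of inversions.
Count inversions — for each element, later elements that are smaller:
29: 23, 22, 15, 14, 10, 5, 4, 2, 3, 1 → 10
23: 22, 15, 14, 10, 5, 4, 2, 3, 1 → 9
22: 15, 14, 10, 5, 4, 2, 3, 1 → 8
15: 14, 10, 5, 4, 2, 3, 1 → 7
14: 10, 5, 4, 2, 3, 1 → 6
10: 5, 4, 2, 3, 1 → 5
5: 4, 2, 3, 1 → 4
4: 2, 3, 1 → 3
2: 1 → 1
3: 1 → 1
1: none → 0
Total inversions: 10 + 9 + 8 + 7 + 6 + 5 + 4 + 3 + 1 + 1 + 0 = 54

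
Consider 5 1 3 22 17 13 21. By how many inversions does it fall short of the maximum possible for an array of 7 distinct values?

15 inversions short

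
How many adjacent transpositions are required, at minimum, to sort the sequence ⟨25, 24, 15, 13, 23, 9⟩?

13

Minimum adjacent swaps = number of inversions (each swap of adjacent out-of-order elements removes one inversion and no swap can remove more).
Count inversions — for each element, later elements that are smaller:
25: 24, 15, 13, 23, 9 → 5
24: 15, 13, 23, 9 → 4
15: 13, 9 → 2
13: 9 → 1
23: 9 → 1
9: none → 0
Total inversions: 5 + 4 + 2 + 1 + 1 + 0 = 13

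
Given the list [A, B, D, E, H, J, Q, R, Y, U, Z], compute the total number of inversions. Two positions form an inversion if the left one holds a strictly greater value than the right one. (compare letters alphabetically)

There is 1 inversion.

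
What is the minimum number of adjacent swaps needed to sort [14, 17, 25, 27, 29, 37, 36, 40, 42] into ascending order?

1

The minimum number of adjacent swaps to sort an array equals its inversion count, since every such swap removes exactly one inversion.
Count inversions — for each element, later elements that are smaller:
14: none → 0
17: none → 0
25: none → 0
27: none → 0
29: none → 0
37: 36 → 1
36: none → 0
40: none → 0
42: none → 0
Total inversions: 0 + 0 + 0 + 0 + 0 + 1 + 0 + 0 + 0 = 1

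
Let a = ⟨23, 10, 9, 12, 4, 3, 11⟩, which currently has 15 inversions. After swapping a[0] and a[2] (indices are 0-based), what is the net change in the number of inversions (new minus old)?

-3

Positions 0 and 2 hold 23 and 9; after swapping, the array is [9, 10, 23, 12, 4, 3, 11].
For each element, count later entries that are smaller:
9 → 4, 3 → 2
10 → 4, 3 → 2
23 → 12, 4, 3, 11 → 4
12 → 4, 3, 11 → 3
4 → 3 → 1
3 → none → 0
11 → none → 0
Sum: 2 + 2 + 4 + 3 + 1 + 0 + 0 = 12
Change: 12 − 15 = -3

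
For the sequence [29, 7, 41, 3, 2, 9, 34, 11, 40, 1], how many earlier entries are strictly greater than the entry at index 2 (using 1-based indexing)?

1

The element at index 2 is 7.
Elements before it: 29
Those larger than 7: 29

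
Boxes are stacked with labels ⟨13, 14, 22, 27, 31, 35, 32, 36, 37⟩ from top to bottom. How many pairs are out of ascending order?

1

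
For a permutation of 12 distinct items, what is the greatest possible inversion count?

A reversed (strictly descending) arrangement makes every pair an inversion, giving C(12, 2) inversions.
C(12, 2) = 12·11/2 = 66

There are 66 inversions.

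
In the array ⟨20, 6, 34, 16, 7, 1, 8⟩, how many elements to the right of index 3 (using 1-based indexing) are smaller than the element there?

4

The element at index 3 is 34.
Elements after it: 16, 7, 1, 8
Those smaller than 34: 16, 7, 1, 8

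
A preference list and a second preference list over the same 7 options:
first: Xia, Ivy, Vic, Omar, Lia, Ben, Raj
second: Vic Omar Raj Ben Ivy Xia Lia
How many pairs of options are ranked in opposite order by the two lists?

Assign each item its position (1..7) in the first ordering, then rewrite the second ordering as that position sequence:
positions: Xia→1, Ivy→2, Vic→3, Omar→4, Lia→5, Ben→6, Raj→7
second ordering as positions: [3, 4, 7, 6, 2, 1, 5]
Discordant pairs = inversions in this position sequence.
3: 2, 1 → 2
4: 2, 1 → 2
7: 6, 2, 1, 5 → 4
6: 2, 1, 5 → 3
2: 1 → 1
1: 0
5: 0
Total: 2 + 2 + 4 + 3 + 1 + 0 + 0 = 12

12 pairs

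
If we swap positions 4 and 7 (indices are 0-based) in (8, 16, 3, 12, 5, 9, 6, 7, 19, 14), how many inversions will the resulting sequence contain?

21

Positions 4 and 7 hold 5 and 7; after swapping, the array is [8, 16, 3, 12, 7, 9, 6, 5, 19, 14].
Count, for each position, how many later elements it exceeds:
8 → 3, 7, 6, 5 → 4
16 → 3, 12, 7, 9, 6, 5, 14 → 7
3 → none → 0
12 → 7, 9, 6, 5 → 4
7 → 6, 5 → 2
9 → 6, 5 → 2
6 → 5 → 1
5 → none → 0
19 → 14 → 1
14 → none → 0
Sum: 4 + 7 + 0 + 4 + 2 + 2 + 1 + 0 + 1 + 0 = 21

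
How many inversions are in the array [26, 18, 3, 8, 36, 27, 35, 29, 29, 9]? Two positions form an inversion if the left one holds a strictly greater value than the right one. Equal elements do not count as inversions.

Inversions: 18

Count, for each position, how many later elements it exceeds:
26 → 18, 3, 8, 9 → 4
18 → 3, 8, 9 → 3
3 → none → 0
8 → none → 0
36 → 27, 35, 29, 29, 9 → 5
27 → 9 → 1
35 → 29, 29, 9 → 3
29 → 9 → 1
29 → 9 → 1
9 → none → 0
Sum: 4 + 3 + 0 + 0 + 5 + 1 + 3 + 1 + 1 + 0 = 18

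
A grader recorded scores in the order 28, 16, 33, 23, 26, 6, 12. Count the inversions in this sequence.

Inversions: 15

Count, for each position, how many later elements it exceeds:
28: 5
16: 2
33: 4
23: 2
26: 2
6: 0
12: 0
Sum: 5 + 2 + 4 + 2 + 2 + 0 + 0 = 15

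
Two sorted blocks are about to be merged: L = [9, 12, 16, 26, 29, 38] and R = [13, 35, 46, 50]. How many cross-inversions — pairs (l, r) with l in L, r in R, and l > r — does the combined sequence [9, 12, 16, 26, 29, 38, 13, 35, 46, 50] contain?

For each element r of the right run, count left-run elements greater than r:
r = 13: 16, 26, 29, 38 → 4
r = 35: 38 → 1
r = 46: none → 0
r = 50: none → 0
Cross-inversions: 4 + 1 + 0 + 0 = 5

5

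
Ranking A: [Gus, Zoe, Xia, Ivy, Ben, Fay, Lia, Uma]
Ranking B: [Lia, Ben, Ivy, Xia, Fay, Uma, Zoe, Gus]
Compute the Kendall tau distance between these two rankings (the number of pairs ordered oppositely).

Assign each item its position (1..8) in the first ordering, then rewrite the second ordering as that position sequence:
positions: Gus→1, Zoe→2, Xia→3, Ivy→4, Ben→5, Fay→6, Lia→7, Uma→8
second ordering as positions: [7, 5, 4, 3, 6, 8, 2, 1]
Discordant pairs = inversions in this position sequence.
7: 5, 4, 3, 6, 2, 1 → 6
5: 4, 3, 2, 1 → 4
4: 3, 2, 1 → 3
3: 2, 1 → 2
6: 2, 1 → 2
8: 2, 1 → 2
2: 1 → 1
1: 0
Total: 6 + 4 + 3 + 2 + 2 + 2 + 1 + 0 = 20

20 discordant pairs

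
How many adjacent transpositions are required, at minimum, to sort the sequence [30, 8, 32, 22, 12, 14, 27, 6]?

There are 18 adjacent swaps.

Each adjacent swap fixes exactly one inversion, so the minimum swap count equals the number of inversions.
Count inversions — for each element, later elements that are smaller:
30: 8, 22, 12, 14, 27, 6 → 6
8: 6 → 1
32: 22, 12, 14, 27, 6 → 5
22: 12, 14, 6 → 3
12: 6 → 1
14: 6 → 1
27: 6 → 1
6: none → 0
Total inversions: 6 + 1 + 5 + 3 + 1 + 1 + 1 + 0 = 18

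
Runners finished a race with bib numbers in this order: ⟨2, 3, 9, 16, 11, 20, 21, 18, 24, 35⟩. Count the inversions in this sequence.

3

For each element, count later entries that are smaller:
2: 0
3: 0
9: 0
16: 1
11: 0
20: 1
21: 1
18: 0
24: 0
35: 0
Sum: 0 + 0 + 0 + 1 + 0 + 1 + 1 + 0 + 0 + 0 = 3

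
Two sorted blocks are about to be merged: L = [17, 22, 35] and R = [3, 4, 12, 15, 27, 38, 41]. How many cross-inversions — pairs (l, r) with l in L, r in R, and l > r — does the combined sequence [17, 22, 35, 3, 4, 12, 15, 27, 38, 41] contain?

Split inversions: 13

Count, for every r in R, how many entries of L exceed r:
r = 3: 17, 22, 35 → 3
r = 4: 17, 22, 35 → 3
r = 12: 17, 22, 35 → 3
r = 15: 17, 22, 35 → 3
r = 27: 35 → 1
r = 38: none → 0
r = 41: none → 0
Cross-inversions: 3 + 3 + 3 + 3 + 1 + 0 + 0 = 13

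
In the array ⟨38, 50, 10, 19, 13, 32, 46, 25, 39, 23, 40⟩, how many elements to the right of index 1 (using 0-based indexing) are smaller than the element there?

9

The element at index 1 is 50.
Elements after it: 10, 19, 13, 32, 46, 25, 39, 23, 40
Those smaller than 50: 10, 19, 13, 32, 46, 25, 39, 23, 40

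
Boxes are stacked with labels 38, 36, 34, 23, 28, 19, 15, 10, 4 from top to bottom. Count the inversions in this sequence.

Element-by-element contributions:
38 → 36, 34, 23, 28, 19, 15, 10, 4 → 8
36 → 34, 23, 28, 19, 15, 10, 4 → 7
34 → 23, 28, 19, 15, 10, 4 → 6
23 → 19, 15, 10, 4 → 4
28 → 19, 15, 10, 4 → 4
19 → 15, 10, 4 → 3
15 → 10, 4 → 2
10 → 4 → 1
4 → none → 0
Sum: 8 + 7 + 6 + 4 + 4 + 3 + 2 + 1 + 0 = 35

35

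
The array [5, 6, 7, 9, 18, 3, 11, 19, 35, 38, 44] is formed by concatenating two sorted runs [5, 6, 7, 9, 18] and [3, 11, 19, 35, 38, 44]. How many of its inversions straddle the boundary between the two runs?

Count, for every r in R, how many entries of L exceed r:
r = 3: 5, 6, 7, 9, 18 → 5
r = 11: 18 → 1
r = 19: none → 0
r = 35: none → 0
r = 38: none → 0
r = 44: none → 0
Cross-inversions: 5 + 1 + 0 + 0 + 0 + 0 = 6

6 cross-inversions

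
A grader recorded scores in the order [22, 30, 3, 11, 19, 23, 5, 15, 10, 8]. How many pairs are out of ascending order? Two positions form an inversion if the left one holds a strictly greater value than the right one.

There are 29 inversions.

Sweep left to right; for each value list the smaller values that follow it:
22 → 3, 11, 19, 5, 15, 10, 8 → 7
30 → 3, 11, 19, 23, 5, 15, 10, 8 → 8
3 → none → 0
11 → 5, 10, 8 → 3
19 → 5, 15, 10, 8 → 4
23 → 5, 15, 10, 8 → 4
5 → none → 0
15 → 10, 8 → 2
10 → 8 → 1
8 → none → 0
Sum: 7 + 8 + 0 + 3 + 4 + 4 + 0 + 2 + 1 + 0 = 29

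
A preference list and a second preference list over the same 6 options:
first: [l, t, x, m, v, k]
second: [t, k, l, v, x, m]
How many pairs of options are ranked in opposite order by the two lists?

7

Assign each item its position (1..6) in the first ordering, then rewrite the second ordering as that position sequence:
positions: l→1, t→2, x→3, m→4, v→5, k→6
second ordering as positions: [2, 6, 1, 5, 3, 4]
Discordant pairs = inversions in this position sequence.
2: 1 → 1
6: 1, 5, 3, 4 → 4
1: 0
5: 3, 4 → 2
3: 0
4: 0
Total: 1 + 4 + 0 + 2 + 0 + 0 = 7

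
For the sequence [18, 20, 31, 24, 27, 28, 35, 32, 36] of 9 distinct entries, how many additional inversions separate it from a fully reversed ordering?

Maximum inversions for 9 distinct elements is C(9, 2) = 9·8/2 = 36.
Current inversions — for each element, count later smaller elements:
18: 0
20: 0
31: 3
24: 0
27: 0
28: 0
35: 1
32: 0
36: 0
Current total: 0 + 0 + 3 + 0 + 0 + 0 + 1 + 0 + 0 = 4
Shortfall: 36 − 4 = 32

32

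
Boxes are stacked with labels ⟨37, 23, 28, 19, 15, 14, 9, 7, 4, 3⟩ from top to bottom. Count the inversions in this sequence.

Count, for each position, how many later elements it exceeds:
37 → 23, 28, 19, 15, 14, 9, 7, 4, 3 → 9
23 → 19, 15, 14, 9, 7, 4, 3 → 7
28 → 19, 15, 14, 9, 7, 4, 3 → 7
19 → 15, 14, 9, 7, 4, 3 → 6
15 → 14, 9, 7, 4, 3 → 5
14 → 9, 7, 4, 3 → 4
9 → 7, 4, 3 → 3
7 → 4, 3 → 2
4 → 3 → 1
3 → none → 0
Sum: 9 + 7 + 7 + 6 + 5 + 4 + 3 + 2 + 1 + 0 = 44

Inversions: 44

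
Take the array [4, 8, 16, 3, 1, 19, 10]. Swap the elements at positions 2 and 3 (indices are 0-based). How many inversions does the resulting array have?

Positions 2 and 3 hold 16 and 3; after swapping, the array is [4, 8, 3, 16, 1, 19, 10].
Element-by-element contributions:
4 → 3, 1 → 2
8 → 3, 1 → 2
3 → 1 → 1
16 → 1, 10 → 2
1 → none → 0
19 → 10 → 1
10 → none → 0
Sum: 2 + 2 + 1 + 2 + 0 + 1 + 0 = 8

There are 8 inversions.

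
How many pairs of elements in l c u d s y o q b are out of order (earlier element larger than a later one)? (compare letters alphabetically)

Sweep left to right; for each value list the smaller values that follow it:
l → c, d, b → 3
c → b → 1
u → d, s, o, q, b → 5
d → b → 1
s → o, q, b → 3
y → o, q, b → 3
o → b → 1
q → b → 1
b → none → 0
Sum: 3 + 1 + 5 + 1 + 3 + 3 + 1 + 1 + 0 = 18

18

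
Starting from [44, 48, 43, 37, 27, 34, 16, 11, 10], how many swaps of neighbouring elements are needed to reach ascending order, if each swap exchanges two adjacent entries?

34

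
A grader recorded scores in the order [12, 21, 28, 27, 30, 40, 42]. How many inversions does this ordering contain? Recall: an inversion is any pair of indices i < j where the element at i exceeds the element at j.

1 out-of-order pair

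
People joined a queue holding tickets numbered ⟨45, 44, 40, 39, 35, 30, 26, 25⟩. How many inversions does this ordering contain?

28 out-of-order pairs

Count, for each position, how many later elements it exceeds:
45 → 44, 40, 39, 35, 30, 26, 25 → 7
44 → 40, 39, 35, 30, 26, 25 → 6
40 → 39, 35, 30, 26, 25 → 5
39 → 35, 30, 26, 25 → 4
35 → 30, 26, 25 → 3
30 → 26, 25 → 2
26 → 25 → 1
25 → none → 0
Sum: 7 + 6 + 5 + 4 + 3 + 2 + 1 + 0 = 28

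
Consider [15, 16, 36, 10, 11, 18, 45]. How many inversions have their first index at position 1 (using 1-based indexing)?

2

The element at index 1 is 15.
Elements after it: 16, 36, 10, 11, 18, 45
Those smaller than 15: 10, 11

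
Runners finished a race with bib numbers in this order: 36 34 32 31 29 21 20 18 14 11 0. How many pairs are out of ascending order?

55 inversions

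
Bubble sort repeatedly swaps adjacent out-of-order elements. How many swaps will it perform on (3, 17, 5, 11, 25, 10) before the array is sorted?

5 adjacent swaps

Minimum adjacent swaps = number of inversions (each swap of adjacent out-of-order elements removes one inversion and no swap can remove more).
Count inversions — for each element, later elements that are smaller:
3: none → 0
17: 5, 11, 10 → 3
5: none → 0
11: 10 → 1
25: 10 → 1
10: none → 0
Total inversions: 0 + 3 + 0 + 1 + 1 + 0 = 5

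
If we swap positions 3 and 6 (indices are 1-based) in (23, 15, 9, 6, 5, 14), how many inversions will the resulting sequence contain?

Positions 3 and 6 hold 9 and 14; after swapping, the array is [23, 15, 14, 6, 5, 9].
Element-by-element contributions:
23 → 15, 14, 6, 5, 9 → 5
15 → 14, 6, 5, 9 → 4
14 → 6, 5, 9 → 3
6 → 5 → 1
5 → none → 0
9 → none → 0
Sum: 5 + 4 + 3 + 1 + 0 + 0 = 13

There are 13 inversions.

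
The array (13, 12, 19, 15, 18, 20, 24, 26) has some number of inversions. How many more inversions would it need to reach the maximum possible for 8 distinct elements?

25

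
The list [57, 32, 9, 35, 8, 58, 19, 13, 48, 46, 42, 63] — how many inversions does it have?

For each element, count later entries that are smaller:
57 → 32, 9, 35, 8, 19, 13, 48, 46, 42 → 9
32 → 9, 8, 19, 13 → 4
9 → 8 → 1
35 → 8, 19, 13 → 3
8 → none → 0
58 → 19, 13, 48, 46, 42 → 5
19 → 13 → 1
13 → none → 0
48 → 46, 42 → 2
46 → 42 → 1
42 → none → 0
63 → none → 0
Sum: 9 + 4 + 1 + 3 + 0 + 5 + 1 + 0 + 2 + 1 + 0 + 0 = 26

26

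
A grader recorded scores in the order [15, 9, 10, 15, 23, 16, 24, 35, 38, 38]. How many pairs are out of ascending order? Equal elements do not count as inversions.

3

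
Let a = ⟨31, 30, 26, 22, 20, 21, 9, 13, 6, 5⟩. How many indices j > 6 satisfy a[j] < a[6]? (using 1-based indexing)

4

The element at index 6 is 21.
Elements after it: 9, 13, 6, 5
Those smaller than 21: 9, 13, 6, 5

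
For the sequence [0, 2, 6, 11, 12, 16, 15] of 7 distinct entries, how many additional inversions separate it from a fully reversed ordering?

20 inversions short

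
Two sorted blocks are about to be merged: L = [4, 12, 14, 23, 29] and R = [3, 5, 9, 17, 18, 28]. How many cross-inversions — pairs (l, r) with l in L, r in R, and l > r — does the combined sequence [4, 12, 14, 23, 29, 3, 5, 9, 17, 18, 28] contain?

Count, for every r in R, how many entries of L exceed r:
r = 3: 4, 12, 14, 23, 29 → 5
r = 5: 12, 14, 23, 29 → 4
r = 9: 12, 14, 23, 29 → 4
r = 17: 23, 29 → 2
r = 18: 23, 29 → 2
r = 28: 29 → 1
Cross-inversions: 5 + 4 + 4 + 2 + 2 + 1 = 18

18 cross-inversions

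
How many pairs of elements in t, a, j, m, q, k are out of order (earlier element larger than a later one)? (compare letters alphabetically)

7

Count, for each position, how many later elements it exceeds:
t: 5
a: 0
j: 0
m: 1
q: 1
k: 0
Sum: 5 + 0 + 0 + 1 + 1 + 0 = 7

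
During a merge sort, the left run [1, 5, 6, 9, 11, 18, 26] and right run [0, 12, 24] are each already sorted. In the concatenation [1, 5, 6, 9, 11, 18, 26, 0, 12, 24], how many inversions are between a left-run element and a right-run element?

Count, for every r in R, how many entries of L exceed r:
r = 0: 1, 5, 6, 9, 11, 18, 26 → 7
r = 12: 18, 26 → 2
r = 24: 26 → 1
Cross-inversions: 7 + 2 + 1 = 10

10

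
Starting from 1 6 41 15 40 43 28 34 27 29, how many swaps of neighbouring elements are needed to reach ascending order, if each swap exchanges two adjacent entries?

Each adjacent swap fixes exactly one inversion, so the minimum swap count equals the number of inversions.
Count inversions — for each element, later elements that are smaller:
1: none → 0
6: none → 0
41: 15, 40, 28, 34, 27, 29 → 6
15: none → 0
40: 28, 34, 27, 29 → 4
43: 28, 34, 27, 29 → 4
28: 27 → 1
34: 27, 29 → 2
27: none → 0
29: none → 0
Total inversions: 0 + 0 + 6 + 0 + 4 + 4 + 1 + 2 + 0 + 0 = 17

17 swaps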